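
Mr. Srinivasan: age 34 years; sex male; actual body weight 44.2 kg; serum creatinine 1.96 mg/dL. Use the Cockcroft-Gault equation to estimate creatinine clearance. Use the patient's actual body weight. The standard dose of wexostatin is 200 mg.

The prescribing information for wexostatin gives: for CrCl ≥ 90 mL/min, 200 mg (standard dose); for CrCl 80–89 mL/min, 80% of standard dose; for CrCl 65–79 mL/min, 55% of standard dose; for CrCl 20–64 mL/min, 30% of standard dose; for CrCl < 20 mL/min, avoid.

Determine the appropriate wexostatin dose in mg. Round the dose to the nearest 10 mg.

60 mg

CrCl = (140 − 34) × 44.2 / (72 × 1.96) = 4685.2 / 141.12 ≈ 33.2 mL/min
CrCl ≈ 33 mL/min → bracket 20–64 mL/min.
30% of 200 mg = 60 mg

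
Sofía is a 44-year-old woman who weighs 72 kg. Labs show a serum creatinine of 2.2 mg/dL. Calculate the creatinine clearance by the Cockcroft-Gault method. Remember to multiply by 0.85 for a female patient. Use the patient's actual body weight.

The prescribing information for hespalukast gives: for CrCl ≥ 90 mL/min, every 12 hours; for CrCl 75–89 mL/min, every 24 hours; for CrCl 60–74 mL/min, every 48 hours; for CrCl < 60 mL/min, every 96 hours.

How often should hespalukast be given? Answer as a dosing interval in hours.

every 96 hours

CrCl = (140 − 44) × 72 / (72 × 2.2) × 0.85 = 6912.0 / 158.40 × 0.85 ≈ 37.1 mL/min
CrCl ≈ 37 mL/min → bracket < 60 mL/min → every 96 hours.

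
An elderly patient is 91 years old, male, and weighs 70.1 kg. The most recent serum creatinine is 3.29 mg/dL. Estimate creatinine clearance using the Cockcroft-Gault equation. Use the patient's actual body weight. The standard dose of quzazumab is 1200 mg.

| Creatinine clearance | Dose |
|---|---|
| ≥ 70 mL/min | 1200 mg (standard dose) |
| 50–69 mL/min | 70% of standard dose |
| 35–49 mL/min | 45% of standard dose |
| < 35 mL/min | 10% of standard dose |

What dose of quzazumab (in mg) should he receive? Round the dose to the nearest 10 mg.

CrCl = (140 − 91) × 70.1 / (72 × 3.29) = 3434.9 / 236.88 ≈ 14.5 mL/min
CrCl ≈ 15 mL/min → bracket < 35 mL/min.
10% of 1200 mg = 120 mg

120 mg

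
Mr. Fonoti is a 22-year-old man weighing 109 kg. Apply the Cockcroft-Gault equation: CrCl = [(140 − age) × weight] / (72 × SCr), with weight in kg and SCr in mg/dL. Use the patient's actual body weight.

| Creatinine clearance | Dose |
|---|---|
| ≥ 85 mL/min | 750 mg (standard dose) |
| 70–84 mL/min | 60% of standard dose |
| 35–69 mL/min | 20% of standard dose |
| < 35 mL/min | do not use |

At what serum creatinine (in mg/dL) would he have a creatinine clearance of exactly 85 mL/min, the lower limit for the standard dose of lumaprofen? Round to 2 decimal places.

2.10 mg/dL

Standard dose requires CrCl ≥ 85 mL/min.
Set (140 − 22) × 109 / (72 × SCr) = 85
SCr = (140 − 22) × 109 / (72 × 85) = 2.102 mg/dL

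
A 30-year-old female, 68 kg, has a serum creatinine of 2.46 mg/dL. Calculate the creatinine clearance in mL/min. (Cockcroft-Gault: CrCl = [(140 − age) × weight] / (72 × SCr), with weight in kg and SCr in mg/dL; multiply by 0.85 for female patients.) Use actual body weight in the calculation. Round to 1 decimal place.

35.9 mL/min

CrCl = (140 − 30) × 68 / (72 × 2.46) × 0.85 = 7480.0 / 177.12 × 0.85 ≈ 35.9 mL/min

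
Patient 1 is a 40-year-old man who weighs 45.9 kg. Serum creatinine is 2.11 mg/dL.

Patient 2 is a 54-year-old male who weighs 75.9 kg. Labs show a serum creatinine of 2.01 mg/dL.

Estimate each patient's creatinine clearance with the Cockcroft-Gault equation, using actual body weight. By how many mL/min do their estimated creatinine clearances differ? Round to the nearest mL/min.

Patient 1: CrCl = (140 − 40) × 45.9 / (72 × 2.11) = 4590.0 / 151.92 ≈ 30.2 mL/min
Patient 2: CrCl = (140 − 54) × 75.9 / (72 × 2.01) = 6527.4 / 144.72 ≈ 45.1 mL/min
|30.2 − 45.1| = 14.9 mL/min

15 mL/min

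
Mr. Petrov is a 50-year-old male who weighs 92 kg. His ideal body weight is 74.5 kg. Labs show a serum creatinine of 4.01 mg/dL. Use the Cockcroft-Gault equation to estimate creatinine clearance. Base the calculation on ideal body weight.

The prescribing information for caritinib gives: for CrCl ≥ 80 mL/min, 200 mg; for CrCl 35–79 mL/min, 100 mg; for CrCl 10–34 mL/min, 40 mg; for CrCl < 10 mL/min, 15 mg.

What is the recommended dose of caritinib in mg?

CrCl = (140 − 50) × 74.5 / (72 × 4.01) = 6705.0 / 288.72 ≈ 23.2 mL/min
CrCl ≈ 23 mL/min → bracket 10–34 mL/min.
Dose for this bracket: 40 mg.

40 mg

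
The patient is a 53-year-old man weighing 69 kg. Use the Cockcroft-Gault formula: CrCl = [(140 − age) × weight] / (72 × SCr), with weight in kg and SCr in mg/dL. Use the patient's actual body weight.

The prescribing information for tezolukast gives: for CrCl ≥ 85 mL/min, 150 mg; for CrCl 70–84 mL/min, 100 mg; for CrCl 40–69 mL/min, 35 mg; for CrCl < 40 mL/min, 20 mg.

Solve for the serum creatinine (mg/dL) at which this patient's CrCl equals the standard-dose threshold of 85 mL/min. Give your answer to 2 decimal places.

0.98 mg/dL

Standard dose requires CrCl ≥ 85 mL/min.
Set (140 − 53) × 69 / (72 × SCr) = 85
SCr = (140 − 53) × 69 / (72 × 85) = 0.981 mg/dL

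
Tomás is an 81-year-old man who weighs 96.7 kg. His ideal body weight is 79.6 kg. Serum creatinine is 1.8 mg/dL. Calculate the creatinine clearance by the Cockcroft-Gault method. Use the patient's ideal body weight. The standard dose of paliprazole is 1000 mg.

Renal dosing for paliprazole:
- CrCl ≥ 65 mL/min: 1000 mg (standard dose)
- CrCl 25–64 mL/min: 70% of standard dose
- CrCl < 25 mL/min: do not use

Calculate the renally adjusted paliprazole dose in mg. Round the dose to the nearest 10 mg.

700 mg

CrCl = (140 − 81) × 79.6 / (72 × 1.8) = 4696.4 / 129.60 ≈ 36.2 mL/min
CrCl ≈ 36 mL/min → bracket 25–64 mL/min.
70% of 1000 mg = 700 mg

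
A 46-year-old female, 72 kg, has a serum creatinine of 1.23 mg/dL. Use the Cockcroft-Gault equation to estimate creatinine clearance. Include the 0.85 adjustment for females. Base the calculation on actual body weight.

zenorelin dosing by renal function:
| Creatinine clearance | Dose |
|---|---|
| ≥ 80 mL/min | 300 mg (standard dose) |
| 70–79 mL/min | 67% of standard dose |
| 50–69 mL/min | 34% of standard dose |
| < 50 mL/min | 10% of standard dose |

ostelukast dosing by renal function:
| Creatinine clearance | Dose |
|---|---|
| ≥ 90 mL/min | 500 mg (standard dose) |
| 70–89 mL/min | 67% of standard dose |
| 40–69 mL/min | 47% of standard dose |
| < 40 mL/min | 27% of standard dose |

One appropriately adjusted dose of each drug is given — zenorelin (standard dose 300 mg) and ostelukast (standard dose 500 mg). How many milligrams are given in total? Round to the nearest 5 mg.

335 mg

CrCl = (140 − 46) × 72 / (72 × 1.23) × 0.85 = 6768.0 / 88.56 × 0.85 ≈ 65.0 mL/min
CrCl ≈ 65 mL/min.
zenorelin: 50–69 mL/min → 34% of 300 mg = 102 mg.
ostelukast: 40–69 mL/min → 47% of 500 mg = 235 mg.
Total = 102 + 235 = 337 mg.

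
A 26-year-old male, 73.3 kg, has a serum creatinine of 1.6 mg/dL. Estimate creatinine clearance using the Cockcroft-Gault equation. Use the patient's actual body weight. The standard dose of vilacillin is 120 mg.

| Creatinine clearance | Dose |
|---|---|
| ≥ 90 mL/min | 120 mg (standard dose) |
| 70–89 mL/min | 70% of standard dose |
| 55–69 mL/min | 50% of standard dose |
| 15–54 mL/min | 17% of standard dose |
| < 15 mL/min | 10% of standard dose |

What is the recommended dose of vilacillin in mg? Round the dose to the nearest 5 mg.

CrCl = (140 − 26) × 73.3 / (72 × 1.6) = 8356.2 / 115.20 ≈ 72.5 mL/min
CrCl ≈ 73 mL/min → bracket 70–89 mL/min.
70% of 120 mg = 84 mg → 85 mg

85 mg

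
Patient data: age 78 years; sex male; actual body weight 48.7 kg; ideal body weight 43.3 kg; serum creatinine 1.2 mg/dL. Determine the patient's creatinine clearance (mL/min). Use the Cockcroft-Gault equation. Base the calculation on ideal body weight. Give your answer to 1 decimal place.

CrCl = (140 − 78) × 43.3 / (72 × 1.2) = 2684.6 / 86.40 ≈ 31.1 mL/min

31.1 mL/min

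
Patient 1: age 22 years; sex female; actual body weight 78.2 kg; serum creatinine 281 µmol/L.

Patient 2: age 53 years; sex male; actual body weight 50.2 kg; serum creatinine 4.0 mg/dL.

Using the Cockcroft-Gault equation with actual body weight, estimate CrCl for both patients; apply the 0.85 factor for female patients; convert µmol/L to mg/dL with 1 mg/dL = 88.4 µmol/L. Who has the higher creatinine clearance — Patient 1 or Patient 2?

Patient 1

Patient 1: SCr = 281 / 88.4 = 3.179 mg/dL
Patient 1: CrCl = (140 − 22) × 78.2 / (72 × 3.179) × 0.85 = 9227.6 / 228.89 × 0.85 ≈ 34.3 mL/min
Patient 2: CrCl = (140 − 53) × 50.2 / (72 × 4) = 4367.4 / 288.00 ≈ 15.2 mL/min
34.3 vs 15.2 mL/min → Patient 1 is higher.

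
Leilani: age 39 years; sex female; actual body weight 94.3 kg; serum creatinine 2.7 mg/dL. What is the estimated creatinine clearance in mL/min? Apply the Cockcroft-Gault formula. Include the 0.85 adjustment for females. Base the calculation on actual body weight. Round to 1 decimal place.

41.6 mL/min

CrCl = (140 − 39) × 94.3 / (72 × 2.7) × 0.85 = 9524.3 / 194.40 × 0.85 ≈ 41.6 mL/min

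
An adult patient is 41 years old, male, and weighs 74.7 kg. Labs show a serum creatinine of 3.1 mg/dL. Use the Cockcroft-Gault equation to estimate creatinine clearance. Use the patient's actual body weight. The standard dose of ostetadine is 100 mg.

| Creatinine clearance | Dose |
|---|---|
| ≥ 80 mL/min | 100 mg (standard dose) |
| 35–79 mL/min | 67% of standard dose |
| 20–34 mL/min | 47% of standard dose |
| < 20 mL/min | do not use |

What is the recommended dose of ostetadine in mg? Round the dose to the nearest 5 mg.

45 mg

CrCl = (140 − 41) × 74.7 / (72 × 3.1) = 7395.3 / 223.20 ≈ 33.1 mL/min
CrCl ≈ 33 mL/min → bracket 20–34 mL/min.
47% of 100 mg = 47 mg → 45 mg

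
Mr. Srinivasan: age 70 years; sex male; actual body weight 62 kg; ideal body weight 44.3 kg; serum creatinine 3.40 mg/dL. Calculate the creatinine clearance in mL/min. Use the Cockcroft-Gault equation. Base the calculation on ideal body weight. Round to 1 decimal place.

CrCl = (140 − 70) × 44.3 / (72 × 3.4) = 3101.0 / 244.80 ≈ 12.7 mL/min

12.7 mL/min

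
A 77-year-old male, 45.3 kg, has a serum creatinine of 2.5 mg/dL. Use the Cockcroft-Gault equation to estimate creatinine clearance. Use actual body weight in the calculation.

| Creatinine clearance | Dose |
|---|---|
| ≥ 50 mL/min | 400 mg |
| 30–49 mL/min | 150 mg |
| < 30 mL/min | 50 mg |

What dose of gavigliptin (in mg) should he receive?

CrCl = (140 − 77) × 45.3 / (72 × 2.5) = 2853.9 / 180.00 ≈ 15.9 mL/min
CrCl ≈ 16 mL/min → bracket < 30 mL/min.
Dose for this bracket: 50 mg.

50 mg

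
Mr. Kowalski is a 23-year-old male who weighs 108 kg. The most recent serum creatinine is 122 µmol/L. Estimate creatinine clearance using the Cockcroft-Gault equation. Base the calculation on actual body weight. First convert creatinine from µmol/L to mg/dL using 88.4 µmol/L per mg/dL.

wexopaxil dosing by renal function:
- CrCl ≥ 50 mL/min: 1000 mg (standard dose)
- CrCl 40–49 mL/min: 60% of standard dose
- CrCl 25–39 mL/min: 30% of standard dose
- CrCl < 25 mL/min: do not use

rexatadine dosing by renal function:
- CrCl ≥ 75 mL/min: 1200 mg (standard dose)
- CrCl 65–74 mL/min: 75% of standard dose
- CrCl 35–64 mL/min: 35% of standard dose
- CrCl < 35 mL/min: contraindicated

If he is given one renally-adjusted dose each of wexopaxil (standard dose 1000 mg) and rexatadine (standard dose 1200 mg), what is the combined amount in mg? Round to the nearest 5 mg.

SCr = 122 / 88.4 = 1.38 mg/dL
CrCl = (140 − 23) × 108 / (72 × 1.38) = 12636.0 / 99.36 ≈ 127.2 mL/min
CrCl ≈ 127 mL/min.
wexopaxil: ≥ 50 mL/min → 100% of 1000 mg = 1000 mg.
rexatadine: ≥ 75 mL/min → 100% of 1200 mg = 1200 mg.
Total = 1000 + 1200 = 2200 mg.

2200 mg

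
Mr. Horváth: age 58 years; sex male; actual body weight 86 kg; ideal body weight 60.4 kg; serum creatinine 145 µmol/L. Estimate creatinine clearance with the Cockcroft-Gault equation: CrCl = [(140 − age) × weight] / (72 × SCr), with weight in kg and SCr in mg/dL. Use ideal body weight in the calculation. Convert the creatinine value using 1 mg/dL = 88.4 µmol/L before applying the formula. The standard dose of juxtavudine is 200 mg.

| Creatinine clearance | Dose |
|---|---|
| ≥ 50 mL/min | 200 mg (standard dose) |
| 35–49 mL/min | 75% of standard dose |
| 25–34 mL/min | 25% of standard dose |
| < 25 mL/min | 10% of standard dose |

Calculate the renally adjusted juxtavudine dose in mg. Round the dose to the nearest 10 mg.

150 mg

SCr = 145 / 88.4 = 1.64 mg/dL
CrCl = (140 − 58) × 60.4 / (72 × 1.64) = 4952.8 / 118.08 ≈ 41.9 mL/min
CrCl ≈ 42 mL/min → bracket 35–49 mL/min.
75% of 200 mg = 150 mg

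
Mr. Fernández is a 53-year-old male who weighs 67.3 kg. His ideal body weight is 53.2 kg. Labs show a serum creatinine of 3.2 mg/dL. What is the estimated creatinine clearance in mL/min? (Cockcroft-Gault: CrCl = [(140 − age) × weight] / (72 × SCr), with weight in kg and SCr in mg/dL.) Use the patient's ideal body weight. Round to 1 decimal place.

CrCl = (140 − 53) × 53.2 / (72 × 3.2) = 4628.4 / 230.40 ≈ 20.1 mL/min

20.1 mL/min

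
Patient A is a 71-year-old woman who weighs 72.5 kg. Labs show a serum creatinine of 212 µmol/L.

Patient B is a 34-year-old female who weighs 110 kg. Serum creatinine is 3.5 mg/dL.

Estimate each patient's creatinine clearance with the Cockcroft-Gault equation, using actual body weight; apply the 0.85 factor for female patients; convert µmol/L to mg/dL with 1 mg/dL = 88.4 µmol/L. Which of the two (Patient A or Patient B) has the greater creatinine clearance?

Patient B

Patient A: SCr = 212 / 88.4 = 2.398 mg/dL
Patient A: CrCl = (140 − 71) × 72.5 / (72 × 2.398) × 0.85 = 5002.5 / 172.66 × 0.85 ≈ 24.6 mL/min
Patient B: CrCl = (140 − 34) × 110 / (72 × 3.5) × 0.85 = 11660.0 / 252.00 × 0.85 ≈ 39.3 mL/min
24.6 vs 39.3 mL/min → Patient B is higher.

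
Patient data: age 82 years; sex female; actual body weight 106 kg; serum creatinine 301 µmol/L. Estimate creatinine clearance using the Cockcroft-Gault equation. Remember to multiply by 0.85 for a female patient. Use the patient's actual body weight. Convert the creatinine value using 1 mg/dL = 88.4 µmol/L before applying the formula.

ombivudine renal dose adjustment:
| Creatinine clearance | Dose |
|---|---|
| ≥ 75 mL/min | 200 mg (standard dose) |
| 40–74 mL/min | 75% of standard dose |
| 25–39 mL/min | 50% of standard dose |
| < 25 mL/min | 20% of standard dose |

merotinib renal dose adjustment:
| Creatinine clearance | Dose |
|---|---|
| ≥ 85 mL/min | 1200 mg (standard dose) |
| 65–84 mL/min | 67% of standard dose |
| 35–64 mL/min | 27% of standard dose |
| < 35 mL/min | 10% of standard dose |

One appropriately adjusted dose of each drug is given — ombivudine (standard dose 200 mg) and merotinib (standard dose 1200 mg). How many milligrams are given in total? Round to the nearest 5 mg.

160 mg

SCr = 301 / 88.4 = 3.405 mg/dL
CrCl = (140 − 82) × 106 / (72 × 3.405) × 0.85 = 6148.0 / 245.16 × 0.85 ≈ 21.3 mL/min
CrCl ≈ 21 mL/min.
ombivudine: < 25 mL/min → 20% of 200 mg = 40 mg.
merotinib: < 35 mL/min → 10% of 1200 mg = 120 mg.
Total = 40 + 120 = 160 mg.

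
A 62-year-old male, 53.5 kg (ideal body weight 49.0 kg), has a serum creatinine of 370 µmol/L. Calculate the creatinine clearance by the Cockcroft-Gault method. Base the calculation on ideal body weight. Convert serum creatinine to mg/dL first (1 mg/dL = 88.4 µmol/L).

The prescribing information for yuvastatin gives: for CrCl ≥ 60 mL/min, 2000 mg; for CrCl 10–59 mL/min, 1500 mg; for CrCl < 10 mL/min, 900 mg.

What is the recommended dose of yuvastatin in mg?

1500 mg

SCr = 370 / 88.4 = 4.186 mg/dL
CrCl = (140 − 62) × 49 / (72 × 4.186) = 3822.0 / 301.39 ≈ 12.7 mL/min
CrCl ≈ 13 mL/min → bracket 10–59 mL/min.
Dose for this bracket: 1500 mg.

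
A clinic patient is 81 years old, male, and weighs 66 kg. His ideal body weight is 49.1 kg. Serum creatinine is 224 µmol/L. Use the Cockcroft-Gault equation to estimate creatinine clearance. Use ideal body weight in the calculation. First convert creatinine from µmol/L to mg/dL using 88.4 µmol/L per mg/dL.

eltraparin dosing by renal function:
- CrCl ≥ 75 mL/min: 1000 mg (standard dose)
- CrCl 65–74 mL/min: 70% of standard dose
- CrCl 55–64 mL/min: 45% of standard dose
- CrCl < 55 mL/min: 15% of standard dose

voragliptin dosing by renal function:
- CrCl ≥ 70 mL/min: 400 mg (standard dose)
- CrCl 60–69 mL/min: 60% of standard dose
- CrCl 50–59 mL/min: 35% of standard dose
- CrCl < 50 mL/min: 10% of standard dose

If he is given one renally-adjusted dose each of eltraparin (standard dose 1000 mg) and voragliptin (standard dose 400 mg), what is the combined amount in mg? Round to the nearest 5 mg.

SCr = 224 / 88.4 = 2.534 mg/dL
CrCl = (140 − 81) × 49.1 / (72 × 2.534) = 2896.9 / 182.45 ≈ 15.9 mL/min
CrCl ≈ 16 mL/min.
eltraparin: < 55 mL/min → 15% of 1000 mg = 150 mg.
voragliptin: < 50 mL/min → 10% of 400 mg = 40 mg.
Total = 150 + 40 = 190 mg.

190 mg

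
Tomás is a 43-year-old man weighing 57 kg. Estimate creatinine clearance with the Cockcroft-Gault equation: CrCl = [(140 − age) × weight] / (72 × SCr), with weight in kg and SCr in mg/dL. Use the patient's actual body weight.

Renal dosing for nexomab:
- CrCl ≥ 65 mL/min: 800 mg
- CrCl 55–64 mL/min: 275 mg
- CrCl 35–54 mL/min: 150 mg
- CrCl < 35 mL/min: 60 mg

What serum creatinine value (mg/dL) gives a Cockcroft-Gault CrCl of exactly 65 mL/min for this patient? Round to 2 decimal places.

1.18 mg/dL

Standard dose requires CrCl ≥ 65 mL/min.
Set (140 − 43) × 57 / (72 × SCr) = 65
SCr = (140 − 43) × 57 / (72 × 65) = 1.181 mg/dL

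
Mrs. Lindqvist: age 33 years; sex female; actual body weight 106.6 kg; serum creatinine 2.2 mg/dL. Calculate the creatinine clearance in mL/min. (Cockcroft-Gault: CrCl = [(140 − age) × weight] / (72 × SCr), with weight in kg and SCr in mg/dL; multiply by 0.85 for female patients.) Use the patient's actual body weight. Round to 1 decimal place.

CrCl = (140 − 33) × 106.6 / (72 × 2.2) × 0.85 = 11406.2 / 158.40 × 0.85 ≈ 61.2 mL/min

61.2 mL/min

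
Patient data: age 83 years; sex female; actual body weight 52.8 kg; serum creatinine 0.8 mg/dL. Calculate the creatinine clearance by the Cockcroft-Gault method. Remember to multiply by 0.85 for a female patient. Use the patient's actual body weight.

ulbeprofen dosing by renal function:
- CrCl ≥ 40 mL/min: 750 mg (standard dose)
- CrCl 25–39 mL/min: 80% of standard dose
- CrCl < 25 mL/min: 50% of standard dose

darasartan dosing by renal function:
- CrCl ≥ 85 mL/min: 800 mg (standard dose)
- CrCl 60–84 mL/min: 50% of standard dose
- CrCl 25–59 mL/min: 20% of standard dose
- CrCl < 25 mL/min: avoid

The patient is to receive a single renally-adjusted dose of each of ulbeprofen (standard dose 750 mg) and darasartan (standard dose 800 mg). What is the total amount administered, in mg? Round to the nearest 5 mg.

CrCl = (140 − 83) × 52.8 / (72 × 0.8) × 0.85 = 3009.6 / 57.60 × 0.85 ≈ 44.4 mL/min
CrCl ≈ 44 mL/min.
ulbeprofen: ≥ 40 mL/min → 100% of 750 mg = 750 mg.
darasartan: 25–59 mL/min → 20% of 800 mg = 160 mg.
Total = 750 + 160 = 910 mg.

910 mg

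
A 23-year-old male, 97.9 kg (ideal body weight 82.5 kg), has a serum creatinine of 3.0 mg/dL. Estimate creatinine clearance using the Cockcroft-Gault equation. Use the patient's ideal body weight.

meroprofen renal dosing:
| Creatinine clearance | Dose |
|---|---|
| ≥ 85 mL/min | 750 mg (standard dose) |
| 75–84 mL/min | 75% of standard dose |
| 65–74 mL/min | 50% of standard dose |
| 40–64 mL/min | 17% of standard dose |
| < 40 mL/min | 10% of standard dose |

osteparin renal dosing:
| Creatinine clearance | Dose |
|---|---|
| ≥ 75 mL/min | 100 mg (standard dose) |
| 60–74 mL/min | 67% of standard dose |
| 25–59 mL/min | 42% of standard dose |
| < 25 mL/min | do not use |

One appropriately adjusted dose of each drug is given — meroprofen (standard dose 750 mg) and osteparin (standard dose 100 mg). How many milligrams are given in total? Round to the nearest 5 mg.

CrCl = (140 − 23) × 82.5 / (72 × 3) = 9652.5 / 216.00 ≈ 44.7 mL/min
CrCl ≈ 45 mL/min.
meroprofen: 40–64 mL/min → 17% of 750 mg = 127.5 mg.
osteparin: 25–59 mL/min → 42% of 100 mg = 42 mg.
Total = 127.5 + 42 = 169.5 mg.

170 mg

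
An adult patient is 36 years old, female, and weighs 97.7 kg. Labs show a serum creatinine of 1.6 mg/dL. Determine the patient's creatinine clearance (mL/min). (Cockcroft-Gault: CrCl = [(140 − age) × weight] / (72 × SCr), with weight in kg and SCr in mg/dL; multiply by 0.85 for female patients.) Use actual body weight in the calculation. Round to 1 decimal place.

CrCl = (140 − 36) × 97.7 / (72 × 1.6) × 0.85 = 10160.8 / 115.20 × 0.85 ≈ 75.0 mL/min

75.0 mL/min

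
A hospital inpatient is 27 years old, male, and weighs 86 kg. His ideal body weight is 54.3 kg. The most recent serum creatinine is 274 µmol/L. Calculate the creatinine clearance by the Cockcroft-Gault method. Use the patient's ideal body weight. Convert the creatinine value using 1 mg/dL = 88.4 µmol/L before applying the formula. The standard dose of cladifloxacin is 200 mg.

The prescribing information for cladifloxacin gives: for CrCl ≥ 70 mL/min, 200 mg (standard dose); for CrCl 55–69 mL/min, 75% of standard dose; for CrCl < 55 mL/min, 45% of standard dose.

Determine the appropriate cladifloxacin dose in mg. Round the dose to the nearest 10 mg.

SCr = 274 / 88.4 = 3.1 mg/dL
CrCl = (140 − 27) × 54.3 / (72 × 3.1) = 6135.9 / 223.20 ≈ 27.5 mL/min
CrCl ≈ 27 mL/min → bracket < 55 mL/min.
45% of 200 mg = 90 mg

90 mg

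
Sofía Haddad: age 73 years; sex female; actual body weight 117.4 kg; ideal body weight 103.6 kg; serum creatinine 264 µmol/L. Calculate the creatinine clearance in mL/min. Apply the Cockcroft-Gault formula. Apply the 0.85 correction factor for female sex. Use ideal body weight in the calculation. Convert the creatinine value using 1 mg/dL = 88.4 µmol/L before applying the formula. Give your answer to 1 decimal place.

SCr = 264 / 88.4 = 2.986 mg/dL
CrCl = (140 − 73) × 103.6 / (72 × 2.986) × 0.85 = 6941.2 / 214.99 × 0.85 ≈ 27.4 mL/min

27.4 mL/min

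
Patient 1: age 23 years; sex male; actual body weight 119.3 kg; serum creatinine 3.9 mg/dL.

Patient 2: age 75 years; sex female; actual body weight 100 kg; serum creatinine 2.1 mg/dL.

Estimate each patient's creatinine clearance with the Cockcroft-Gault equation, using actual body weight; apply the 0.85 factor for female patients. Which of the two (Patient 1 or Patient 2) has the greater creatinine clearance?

Patient 1: CrCl = (140 − 23) × 119.3 / (72 × 3.9) = 13958.1 / 280.80 ≈ 49.7 mL/min
Patient 2: CrCl = (140 − 75) × 100 / (72 × 2.1) × 0.85 = 6500.0 / 151.20 × 0.85 ≈ 36.5 mL/min
49.7 vs 36.5 mL/min → Patient 1 is higher.

Patient 1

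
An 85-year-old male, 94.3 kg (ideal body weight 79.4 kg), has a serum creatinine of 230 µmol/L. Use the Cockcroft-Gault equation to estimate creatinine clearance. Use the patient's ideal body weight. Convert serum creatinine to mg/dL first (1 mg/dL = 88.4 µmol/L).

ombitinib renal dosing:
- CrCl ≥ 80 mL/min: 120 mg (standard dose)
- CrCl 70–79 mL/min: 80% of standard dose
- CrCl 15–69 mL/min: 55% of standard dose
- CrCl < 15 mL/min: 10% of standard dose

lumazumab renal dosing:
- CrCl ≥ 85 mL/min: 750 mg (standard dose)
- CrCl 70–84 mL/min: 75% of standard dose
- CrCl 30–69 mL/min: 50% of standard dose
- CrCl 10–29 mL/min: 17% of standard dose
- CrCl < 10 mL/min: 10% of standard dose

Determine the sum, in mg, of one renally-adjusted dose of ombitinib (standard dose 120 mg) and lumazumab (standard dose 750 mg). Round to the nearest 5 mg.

195 mg

SCr = 230 / 88.4 = 2.602 mg/dL
CrCl = (140 − 85) × 79.4 / (72 × 2.602) = 4367.0 / 187.34 ≈ 23.3 mL/min
CrCl ≈ 23 mL/min.
ombitinib: 15–69 mL/min → 55% of 120 mg = 66 mg.
lumazumab: 10–29 mL/min → 17% of 750 mg = 127.5 mg.
Total = 66 + 127.5 = 193.5 mg.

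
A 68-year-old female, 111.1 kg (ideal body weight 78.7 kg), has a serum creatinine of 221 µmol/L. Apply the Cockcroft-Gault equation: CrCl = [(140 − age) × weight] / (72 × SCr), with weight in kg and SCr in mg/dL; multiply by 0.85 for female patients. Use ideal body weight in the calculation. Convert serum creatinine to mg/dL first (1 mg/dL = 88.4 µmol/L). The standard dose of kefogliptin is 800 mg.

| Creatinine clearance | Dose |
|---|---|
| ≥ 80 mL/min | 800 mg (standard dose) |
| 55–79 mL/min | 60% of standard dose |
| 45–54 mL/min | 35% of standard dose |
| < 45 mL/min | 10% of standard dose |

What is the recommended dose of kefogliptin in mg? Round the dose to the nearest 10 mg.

SCr = 221 / 88.4 = 2.5 mg/dL
CrCl = (140 − 68) × 78.7 / (72 × 2.5) × 0.85 = 5666.4 / 180.00 × 0.85 ≈ 26.8 mL/min
CrCl ≈ 27 mL/min → bracket < 45 mL/min.
10% of 800 mg = 80 mg

80 mg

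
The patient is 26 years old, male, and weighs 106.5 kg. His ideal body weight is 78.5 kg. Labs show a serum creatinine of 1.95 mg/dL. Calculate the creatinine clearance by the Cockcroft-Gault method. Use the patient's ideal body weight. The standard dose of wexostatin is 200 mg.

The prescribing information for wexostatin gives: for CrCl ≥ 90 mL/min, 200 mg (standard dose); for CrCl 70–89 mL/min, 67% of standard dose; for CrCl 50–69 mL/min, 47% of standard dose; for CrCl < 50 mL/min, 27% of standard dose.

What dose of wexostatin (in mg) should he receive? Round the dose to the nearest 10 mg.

90 mg

CrCl = (140 − 26) × 78.5 / (72 × 1.95) = 8949.0 / 140.40 ≈ 63.7 mL/min
CrCl ≈ 64 mL/min → bracket 50–69 mL/min.
47% of 200 mg = 94 mg → 90 mg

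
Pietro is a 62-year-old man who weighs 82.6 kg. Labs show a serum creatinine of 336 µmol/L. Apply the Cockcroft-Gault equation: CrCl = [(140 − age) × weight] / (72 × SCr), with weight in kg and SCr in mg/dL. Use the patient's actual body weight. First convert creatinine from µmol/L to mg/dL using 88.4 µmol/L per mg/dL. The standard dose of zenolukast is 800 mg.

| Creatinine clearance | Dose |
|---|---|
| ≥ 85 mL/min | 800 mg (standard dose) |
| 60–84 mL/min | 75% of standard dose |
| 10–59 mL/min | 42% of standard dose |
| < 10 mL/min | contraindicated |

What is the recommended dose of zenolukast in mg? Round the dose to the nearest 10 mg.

340 mg

SCr = 336 / 88.4 = 3.801 mg/dL
CrCl = (140 − 62) × 82.6 / (72 × 3.801) = 6442.8 / 273.67 ≈ 23.5 mL/min
CrCl ≈ 24 mL/min → bracket 10–59 mL/min.
42% of 800 mg = 336 mg → 340 mg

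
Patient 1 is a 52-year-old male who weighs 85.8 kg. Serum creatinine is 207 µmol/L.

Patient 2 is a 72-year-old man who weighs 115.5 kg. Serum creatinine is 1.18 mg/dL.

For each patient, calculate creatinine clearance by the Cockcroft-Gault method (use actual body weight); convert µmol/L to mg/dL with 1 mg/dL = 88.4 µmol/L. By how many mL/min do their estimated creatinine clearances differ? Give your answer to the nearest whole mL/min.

48 mL/min

Patient 1: SCr = 207 / 88.4 = 2.342 mg/dL
Patient 1: CrCl = (140 − 52) × 85.8 / (72 × 2.342) = 7550.4 / 168.62 ≈ 44.8 mL/min
Patient 2: CrCl = (140 − 72) × 115.5 / (72 × 1.18) = 7854.0 / 84.96 ≈ 92.4 mL/min
|44.8 − 92.4| = 47.6 mL/min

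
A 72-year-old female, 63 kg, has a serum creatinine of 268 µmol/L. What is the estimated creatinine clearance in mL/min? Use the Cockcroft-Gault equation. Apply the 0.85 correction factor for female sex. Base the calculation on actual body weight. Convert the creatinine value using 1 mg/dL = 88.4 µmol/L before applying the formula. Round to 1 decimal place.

16.7 mL/min

SCr = 268 / 88.4 = 3.032 mg/dL
CrCl = (140 − 72) × 63 / (72 × 3.032) × 0.85 = 4284.0 / 218.30 × 0.85 ≈ 16.7 mL/min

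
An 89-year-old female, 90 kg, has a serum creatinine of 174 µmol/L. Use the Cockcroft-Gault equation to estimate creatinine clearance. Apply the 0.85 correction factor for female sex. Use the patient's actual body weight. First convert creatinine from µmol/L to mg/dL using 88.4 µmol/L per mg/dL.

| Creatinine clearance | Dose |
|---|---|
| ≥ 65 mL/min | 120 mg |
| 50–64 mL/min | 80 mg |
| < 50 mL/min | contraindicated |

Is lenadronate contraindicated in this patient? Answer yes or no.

SCr = 174 / 88.4 = 1.968 mg/dL
CrCl = (140 − 89) × 90 / (72 × 1.968) × 0.85 = 4590.0 / 141.70 × 0.85 ≈ 27.5 mL/min
CrCl ≈ 28 mL/min, which is < 50 mL/min.

yes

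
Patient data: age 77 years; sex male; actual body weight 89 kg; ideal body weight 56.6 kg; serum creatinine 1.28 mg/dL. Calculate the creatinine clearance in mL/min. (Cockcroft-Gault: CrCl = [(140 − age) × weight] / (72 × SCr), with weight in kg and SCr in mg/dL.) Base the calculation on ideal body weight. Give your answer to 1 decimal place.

CrCl = (140 − 77) × 56.6 / (72 × 1.28) = 3565.8 / 92.16 ≈ 38.7 mL/min

38.7 mL/min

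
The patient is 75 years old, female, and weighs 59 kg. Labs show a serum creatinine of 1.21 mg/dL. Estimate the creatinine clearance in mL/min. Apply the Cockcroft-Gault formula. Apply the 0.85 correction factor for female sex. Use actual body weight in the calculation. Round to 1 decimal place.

37.4 mL/min

CrCl = (140 − 75) × 59 / (72 × 1.21) × 0.85 = 3835.0 / 87.12 × 0.85 ≈ 37.4 mL/min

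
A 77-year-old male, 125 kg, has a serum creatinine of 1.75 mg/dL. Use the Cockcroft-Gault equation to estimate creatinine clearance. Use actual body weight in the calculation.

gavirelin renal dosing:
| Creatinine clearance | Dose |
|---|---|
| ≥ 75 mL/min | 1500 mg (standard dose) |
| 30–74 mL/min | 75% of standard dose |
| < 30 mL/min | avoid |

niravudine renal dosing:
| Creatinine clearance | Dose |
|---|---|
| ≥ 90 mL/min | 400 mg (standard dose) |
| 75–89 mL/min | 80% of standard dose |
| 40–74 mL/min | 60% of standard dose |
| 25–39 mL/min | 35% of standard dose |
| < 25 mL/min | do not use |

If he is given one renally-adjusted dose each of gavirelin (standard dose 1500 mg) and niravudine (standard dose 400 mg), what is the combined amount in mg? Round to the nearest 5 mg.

1365 mg

CrCl = (140 − 77) × 125 / (72 × 1.75) = 7875.0 / 126.00 ≈ 62.5 mL/min
CrCl ≈ 62 mL/min.
gavirelin: 30–74 mL/min → 75% of 1500 mg = 1125 mg.
niravudine: 40–74 mL/min → 60% of 400 mg = 240 mg.
Total = 1125 + 240 = 1365 mg.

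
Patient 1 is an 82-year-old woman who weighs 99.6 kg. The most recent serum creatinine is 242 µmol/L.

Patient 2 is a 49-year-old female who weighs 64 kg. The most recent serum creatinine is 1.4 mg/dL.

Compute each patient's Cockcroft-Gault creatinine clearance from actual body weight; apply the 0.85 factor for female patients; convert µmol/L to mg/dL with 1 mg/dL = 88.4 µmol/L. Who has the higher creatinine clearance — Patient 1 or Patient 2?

Patient 1: SCr = 242 / 88.4 = 2.738 mg/dL
Patient 1: CrCl = (140 − 82) × 99.6 / (72 × 2.738) × 0.85 = 5776.8 / 197.14 × 0.85 ≈ 24.9 mL/min
Patient 2: CrCl = (140 − 49) × 64 / (72 × 1.4) × 0.85 = 5824.0 / 100.80 × 0.85 ≈ 49.1 mL/min
24.9 vs 49.1 mL/min → Patient 2 is higher.

Patient 2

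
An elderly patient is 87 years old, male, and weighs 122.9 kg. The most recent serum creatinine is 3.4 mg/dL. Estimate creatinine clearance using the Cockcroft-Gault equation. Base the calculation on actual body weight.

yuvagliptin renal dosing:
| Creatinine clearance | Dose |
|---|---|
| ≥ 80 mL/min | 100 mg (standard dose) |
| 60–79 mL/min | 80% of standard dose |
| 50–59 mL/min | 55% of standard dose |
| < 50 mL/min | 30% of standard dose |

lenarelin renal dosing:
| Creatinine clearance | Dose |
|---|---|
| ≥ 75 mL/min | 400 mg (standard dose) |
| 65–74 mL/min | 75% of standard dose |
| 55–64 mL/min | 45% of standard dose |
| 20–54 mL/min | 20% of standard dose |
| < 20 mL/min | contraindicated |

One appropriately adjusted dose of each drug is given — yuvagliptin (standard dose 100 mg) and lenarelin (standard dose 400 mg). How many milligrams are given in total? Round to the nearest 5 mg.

CrCl = (140 − 87) × 122.9 / (72 × 3.4) = 6513.7 / 244.80 ≈ 26.6 mL/min
CrCl ≈ 27 mL/min.
yuvagliptin: < 50 mL/min → 30% of 100 mg = 30 mg.
lenarelin: 20–54 mL/min → 20% of 400 mg = 80 mg.
Total = 30 + 80 = 110 mg.

110 mg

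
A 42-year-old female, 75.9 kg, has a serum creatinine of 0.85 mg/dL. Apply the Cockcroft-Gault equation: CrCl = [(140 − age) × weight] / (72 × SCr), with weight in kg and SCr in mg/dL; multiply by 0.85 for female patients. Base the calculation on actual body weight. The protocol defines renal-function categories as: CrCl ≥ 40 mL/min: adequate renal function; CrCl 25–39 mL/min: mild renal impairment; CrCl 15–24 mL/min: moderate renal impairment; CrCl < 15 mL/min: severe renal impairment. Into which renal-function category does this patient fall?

adequate renal function

CrCl = (140 − 42) × 75.9 / (72 × 0.85) × 0.85 = 7438.2 / 61.20 × 0.85 ≈ 103.3 mL/min
103 mL/min falls in the 'adequate renal function' range.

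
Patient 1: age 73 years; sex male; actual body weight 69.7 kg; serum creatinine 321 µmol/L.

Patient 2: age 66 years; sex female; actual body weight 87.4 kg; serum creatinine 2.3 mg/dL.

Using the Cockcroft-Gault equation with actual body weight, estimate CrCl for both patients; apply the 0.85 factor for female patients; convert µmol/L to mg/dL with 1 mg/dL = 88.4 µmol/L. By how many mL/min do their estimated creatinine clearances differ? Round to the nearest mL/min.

15 mL/min

Patient 1: SCr = 321 / 88.4 = 3.631 mg/dL
Patient 1: CrCl = (140 − 73) × 69.7 / (72 × 3.631) = 4669.9 / 261.43 ≈ 17.9 mL/min
Patient 2: CrCl = (140 − 66) × 87.4 / (72 × 2.3) × 0.85 = 6467.6 / 165.60 × 0.85 ≈ 33.2 mL/min
|17.9 − 33.2| = 15.3 mL/min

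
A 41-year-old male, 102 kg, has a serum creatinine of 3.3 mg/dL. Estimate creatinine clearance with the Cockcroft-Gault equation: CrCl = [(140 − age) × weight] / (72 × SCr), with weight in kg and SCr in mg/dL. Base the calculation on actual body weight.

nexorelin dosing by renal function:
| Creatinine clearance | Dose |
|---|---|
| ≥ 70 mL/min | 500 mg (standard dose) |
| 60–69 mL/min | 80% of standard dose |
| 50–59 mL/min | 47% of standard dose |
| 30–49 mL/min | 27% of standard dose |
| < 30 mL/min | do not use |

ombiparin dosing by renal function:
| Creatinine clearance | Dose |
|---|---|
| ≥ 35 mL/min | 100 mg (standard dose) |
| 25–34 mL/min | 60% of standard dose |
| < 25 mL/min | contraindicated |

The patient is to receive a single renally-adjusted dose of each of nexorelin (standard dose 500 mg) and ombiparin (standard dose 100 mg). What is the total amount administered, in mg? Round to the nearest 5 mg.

235 mg

CrCl = (140 − 41) × 102 / (72 × 3.3) = 10098.0 / 237.60 ≈ 42.5 mL/min
CrCl ≈ 42 mL/min.
nexorelin: 30–49 mL/min → 27% of 500 mg = 135 mg.
ombiparin: ≥ 35 mL/min → 100% of 100 mg = 100 mg.
Total = 135 + 100 = 235 mg.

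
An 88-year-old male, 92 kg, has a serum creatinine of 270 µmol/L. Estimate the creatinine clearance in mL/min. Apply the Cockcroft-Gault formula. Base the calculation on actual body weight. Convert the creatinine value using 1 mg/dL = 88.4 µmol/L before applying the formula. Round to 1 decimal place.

21.8 mL/min

SCr = 270 / 88.4 = 3.054 mg/dL
CrCl = (140 − 88) × 92 / (72 × 3.054) = 4784.0 / 219.89 ≈ 21.8 mL/min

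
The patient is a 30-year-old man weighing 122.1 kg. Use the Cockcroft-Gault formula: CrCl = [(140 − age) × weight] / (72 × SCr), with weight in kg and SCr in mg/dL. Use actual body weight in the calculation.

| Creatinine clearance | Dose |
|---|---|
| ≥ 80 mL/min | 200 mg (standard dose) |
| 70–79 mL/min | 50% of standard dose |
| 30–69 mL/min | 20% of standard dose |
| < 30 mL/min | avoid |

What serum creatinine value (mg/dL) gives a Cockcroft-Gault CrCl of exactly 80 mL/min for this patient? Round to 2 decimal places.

2.33 mg/dL

Standard dose requires CrCl ≥ 80 mL/min.
Set (140 − 30) × 122.1 / (72 × SCr) = 80
SCr = (140 − 30) × 122.1 / (72 × 80) = 2.332 mg/dL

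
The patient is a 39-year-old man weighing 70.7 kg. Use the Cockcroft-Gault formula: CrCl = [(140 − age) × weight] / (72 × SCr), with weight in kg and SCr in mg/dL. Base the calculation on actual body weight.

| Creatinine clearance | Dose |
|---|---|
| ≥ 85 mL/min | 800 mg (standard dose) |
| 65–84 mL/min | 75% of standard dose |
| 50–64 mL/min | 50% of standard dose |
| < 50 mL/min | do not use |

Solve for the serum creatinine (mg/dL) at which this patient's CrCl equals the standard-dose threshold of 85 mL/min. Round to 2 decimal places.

1.17 mg/dL

Standard dose requires CrCl ≥ 85 mL/min.
Set (140 − 39) × 70.7 / (72 × SCr) = 85
SCr = (140 − 39) × 70.7 / (72 × 85) = 1.167 mg/dL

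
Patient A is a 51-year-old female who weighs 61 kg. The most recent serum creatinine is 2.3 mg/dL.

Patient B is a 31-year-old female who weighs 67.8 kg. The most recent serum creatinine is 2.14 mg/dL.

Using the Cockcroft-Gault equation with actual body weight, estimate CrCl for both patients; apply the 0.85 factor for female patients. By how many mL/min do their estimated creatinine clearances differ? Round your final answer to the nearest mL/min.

Patient A: CrCl = (140 − 51) × 61 / (72 × 2.3) × 0.85 = 5429.0 / 165.60 × 0.85 ≈ 27.9 mL/min
Patient B: CrCl = (140 − 31) × 67.8 / (72 × 2.14) × 0.85 = 7390.2 / 154.08 × 0.85 ≈ 40.8 mL/min
|27.9 − 40.8| = 12.9 mL/min

13 mL/min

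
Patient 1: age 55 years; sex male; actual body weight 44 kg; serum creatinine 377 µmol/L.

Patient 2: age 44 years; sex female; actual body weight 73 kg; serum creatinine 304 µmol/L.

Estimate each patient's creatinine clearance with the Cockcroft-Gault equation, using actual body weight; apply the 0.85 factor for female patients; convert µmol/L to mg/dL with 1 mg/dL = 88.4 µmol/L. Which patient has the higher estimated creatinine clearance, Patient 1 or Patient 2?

Patient 2

Patient 1: SCr = 377 / 88.4 = 4.265 mg/dL
Patient 1: CrCl = (140 − 55) × 44 / (72 × 4.265) = 3740.0 / 307.08 ≈ 12.2 mL/min
Patient 2: SCr = 304 / 88.4 = 3.439 mg/dL
Patient 2: CrCl = (140 − 44) × 73 / (72 × 3.439) × 0.85 = 7008.0 / 247.61 × 0.85 ≈ 24.1 mL/min
12.2 vs 24.1 mL/min → Patient 2 is higher.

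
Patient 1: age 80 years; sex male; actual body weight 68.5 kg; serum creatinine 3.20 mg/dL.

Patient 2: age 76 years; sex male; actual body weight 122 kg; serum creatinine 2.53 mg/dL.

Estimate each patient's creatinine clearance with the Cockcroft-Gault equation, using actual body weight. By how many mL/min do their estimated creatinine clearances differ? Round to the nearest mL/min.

25 mL/min

Patient 1: CrCl = (140 − 80) × 68.5 / (72 × 3.2) = 4110.0 / 230.40 ≈ 17.8 mL/min
Patient 2: CrCl = (140 − 76) × 122 / (72 × 2.53) = 7808.0 / 182.16 ≈ 42.9 mL/min
|17.8 − 42.9| = 25.1 mL/min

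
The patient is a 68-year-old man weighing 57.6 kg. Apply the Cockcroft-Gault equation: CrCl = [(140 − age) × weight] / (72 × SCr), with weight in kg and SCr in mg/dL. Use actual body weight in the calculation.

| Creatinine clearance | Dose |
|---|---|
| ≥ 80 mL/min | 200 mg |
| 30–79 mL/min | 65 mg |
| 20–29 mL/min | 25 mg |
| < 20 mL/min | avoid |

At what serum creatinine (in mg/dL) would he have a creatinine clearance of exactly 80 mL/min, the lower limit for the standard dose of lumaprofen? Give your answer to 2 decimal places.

0.72 mg/dL

Standard dose requires CrCl ≥ 80 mL/min.
Set (140 − 68) × 57.6 / (72 × SCr) = 80
SCr = (140 − 68) × 57.6 / (72 × 80) = 0.720 mg/dL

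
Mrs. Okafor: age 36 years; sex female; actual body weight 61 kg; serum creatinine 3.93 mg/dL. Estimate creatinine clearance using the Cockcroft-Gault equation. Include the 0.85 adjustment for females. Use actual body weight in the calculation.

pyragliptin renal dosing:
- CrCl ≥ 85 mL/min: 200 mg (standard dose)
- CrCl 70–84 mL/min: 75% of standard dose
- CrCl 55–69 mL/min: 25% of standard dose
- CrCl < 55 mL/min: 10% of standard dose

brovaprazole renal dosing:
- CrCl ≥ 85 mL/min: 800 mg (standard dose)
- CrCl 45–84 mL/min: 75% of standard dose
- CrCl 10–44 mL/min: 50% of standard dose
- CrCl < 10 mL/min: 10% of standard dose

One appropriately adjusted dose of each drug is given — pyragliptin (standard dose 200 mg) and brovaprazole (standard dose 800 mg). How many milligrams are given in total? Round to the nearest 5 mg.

420 mg

CrCl = (140 − 36) × 61 / (72 × 3.93) × 0.85 = 6344.0 / 282.96 × 0.85 ≈ 19.1 mL/min
CrCl ≈ 19 mL/min.
pyragliptin: < 55 mL/min → 10% of 200 mg = 20 mg.
brovaprazole: 10–44 mL/min → 50% of 800 mg = 400 mg.
Total = 20 + 400 = 420 mg.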